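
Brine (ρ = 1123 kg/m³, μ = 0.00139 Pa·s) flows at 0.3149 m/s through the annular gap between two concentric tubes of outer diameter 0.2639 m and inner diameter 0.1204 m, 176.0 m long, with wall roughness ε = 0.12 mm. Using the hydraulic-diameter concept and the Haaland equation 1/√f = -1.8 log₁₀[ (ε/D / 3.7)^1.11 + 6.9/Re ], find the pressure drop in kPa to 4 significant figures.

Hydraulic diameter D_h = 4A/P = D_o - D_i = 0.2639 - 0.1204 = 0.1435 m.
Re = ρVD_h/μ = 1123·0.3149·0.1435/0.00139 = 3.651e+04.
ε/D_h = 0.00012/0.1435 = 0.000836; Haaland gives 1/√f = -1.8 log₁₀[8.98e-05+0.000189] = 6.399, so f = 0.02442.
ΔP = f(L/D_h)(ρV²/2) = 0.02442·176/0.1435·55.68 = 1668 Pa.
ΔP = 1.668 kPa.

ΔP ≈ 1.668 kPa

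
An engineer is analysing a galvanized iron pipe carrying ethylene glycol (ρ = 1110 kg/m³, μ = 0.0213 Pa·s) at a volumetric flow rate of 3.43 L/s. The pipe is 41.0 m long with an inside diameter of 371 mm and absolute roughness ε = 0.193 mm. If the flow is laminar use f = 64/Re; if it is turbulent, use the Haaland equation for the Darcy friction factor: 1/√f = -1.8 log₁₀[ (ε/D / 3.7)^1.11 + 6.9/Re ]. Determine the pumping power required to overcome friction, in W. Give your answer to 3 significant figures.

Q = 3.43 L/s = 3.43/1000 = 0.00343 m³/s.
Cross-sectional area A = πD²/4 = π(0.371)²/4 = 0.1081 m²; mean velocity V = Q/A = 0.00343/0.1081 = 0.03173 m/s.
Reynolds number Re = ρVD/μ = 1110 · 0.03173 · 0.371 / 0.0213 = 613.4.
Re < 2300 → laminar flow, so f = 64/Re = 64/613.4 = 0.1043 (the turbulent correlation is not needed).
Darcy-Weisbach: ΔP = f(L/D)(ρV²/2) = 0.1043·(41/0.371)·(1110·0.03173²/2) = 0.1043·110.5·0.5587 = 6.442 Pa.
Pumping power P = QΔP = 0.00343·6.442 = 0.02210 W = 0.0221 W.

P ≈ 0.0221 W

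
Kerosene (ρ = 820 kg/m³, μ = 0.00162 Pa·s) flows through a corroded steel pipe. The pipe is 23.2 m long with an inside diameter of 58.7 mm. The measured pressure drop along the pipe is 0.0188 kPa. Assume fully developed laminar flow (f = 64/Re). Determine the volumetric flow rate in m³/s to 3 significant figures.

For laminar flow, f = 64/Re with Re = ρVD/μ, so Darcy-Weisbach reduces to ΔP = 32μLV/D². Solving for V: V = ΔP·D²/(32μL) = 18.8·(0.0587)²/(32·0.00162·23.2) = 0.05386 m/s.
Check: Re = ρVD/μ = 820·0.05386·0.0587/0.00162 = 1600 < 2300, so the laminar assumption holds.
Q = V·A = 0.05386·(π/4·0.0587²) = 0.0001458 m³/s = 1.46×10^-4 m³/s.

Q ≈ 1.46×10^-4 m³/s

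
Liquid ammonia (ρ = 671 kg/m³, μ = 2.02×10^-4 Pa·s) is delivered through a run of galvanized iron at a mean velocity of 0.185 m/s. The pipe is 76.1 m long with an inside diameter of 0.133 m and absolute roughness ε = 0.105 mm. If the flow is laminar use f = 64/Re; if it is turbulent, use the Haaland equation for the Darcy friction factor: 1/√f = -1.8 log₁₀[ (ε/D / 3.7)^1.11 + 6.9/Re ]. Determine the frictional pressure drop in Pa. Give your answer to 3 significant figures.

Reynolds number Re = ρVD/μ = 671 · 0.185 · 0.133 / 0.000202 = 8.173e+04.
Re > 4000 → turbulent. Relative roughness ε/D = 0.000105/0.133 = 0.000789. Haaland: 1/√f = -1.8 log₁₀[(0.000789/3.7)^1.11 + 6.9/8.173e+04] = -1.8 log₁₀[8.42e-05 + 8.44e-05] = 6.792, so f = 0.02168.
Darcy-Weisbach: ΔP = f(L/D)(ρV²/2) = 0.02168·(76.1/0.133)·(671·0.185²/2) = 0.02168·572.2·11.48 = 142.4 Pa.

ΔP ≈ 142 Pa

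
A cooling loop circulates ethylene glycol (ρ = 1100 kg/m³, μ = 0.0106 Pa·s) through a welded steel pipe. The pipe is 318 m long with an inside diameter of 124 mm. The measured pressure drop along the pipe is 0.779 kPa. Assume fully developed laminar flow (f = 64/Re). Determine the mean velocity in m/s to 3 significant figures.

For laminar flow, f = 64/Re with Re = ρVD/μ, so Darcy-Weisbach reduces to ΔP = 32μLV/D². Solving for V: V = ΔP·D²/(32μL) = 779·(0.124)²/(32·0.0106·318) = 0.111 m/s.
Check: Re = ρVD/μ = 1100·0.111·0.124/0.0106 = 1429 < 2300, so the laminar assumption holds.

V ≈ 0.111 m/s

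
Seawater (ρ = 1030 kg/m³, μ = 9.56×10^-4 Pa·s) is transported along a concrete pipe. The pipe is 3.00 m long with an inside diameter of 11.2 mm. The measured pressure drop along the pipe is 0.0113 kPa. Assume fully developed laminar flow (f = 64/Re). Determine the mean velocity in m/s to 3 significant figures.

For laminar flow, f = 64/Re with Re = ρVD/μ, so Darcy-Weisbach reduces to ΔP = 32μLV/D². Solving for V: V = ΔP·D²/(32μL) = 11.3·(0.0112)²/(32·0.000956·3) = 0.01544 m/s.
Check: Re = ρVD/μ = 1030·0.01544·0.0112/0.000956 = 186.4 < 2300, so the laminar assumption holds.

V ≈ 0.0154 m/s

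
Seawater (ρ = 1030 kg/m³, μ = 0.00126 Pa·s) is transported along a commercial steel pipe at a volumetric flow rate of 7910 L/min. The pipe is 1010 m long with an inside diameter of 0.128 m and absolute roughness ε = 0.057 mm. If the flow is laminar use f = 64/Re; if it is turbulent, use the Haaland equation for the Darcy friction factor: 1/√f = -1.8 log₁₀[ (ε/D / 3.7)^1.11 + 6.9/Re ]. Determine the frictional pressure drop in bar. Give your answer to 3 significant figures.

Q = 7910 L/min = 7910/60000 = 0.1318 m³/s.
Cross-sectional area A = πD²/4 = π(0.128)²/4 = 0.01287 m²; mean velocity V = Q/A = 0.1318/0.01287 = 10.25 m/s.
Reynolds number Re = ρVD/μ = 1030 · 10.25 · 0.128 / 0.00126 = 1.072e+06.
Re > 4000 → turbulent. Relative roughness ε/D = 5.7e-05/0.128 = 0.000445. Haaland: 1/√f = -1.8 log₁₀[(0.000445/3.7)^1.11 + 6.9/1.072e+06] = -1.8 log₁₀[4.46e-05 + 6.44e-06] = 7.726, so f = 0.01675.
Darcy-Weisbach: ΔP = f(L/D)(ρV²/2) = 0.01675·(1010/0.128)·(1030·10.25²/2) = 0.01675·7891·5.406e+04 = 7.146e+06 Pa.
ΔP = 7.146e+06 Pa = 71.5 bar.

ΔP ≈ 71.5 bar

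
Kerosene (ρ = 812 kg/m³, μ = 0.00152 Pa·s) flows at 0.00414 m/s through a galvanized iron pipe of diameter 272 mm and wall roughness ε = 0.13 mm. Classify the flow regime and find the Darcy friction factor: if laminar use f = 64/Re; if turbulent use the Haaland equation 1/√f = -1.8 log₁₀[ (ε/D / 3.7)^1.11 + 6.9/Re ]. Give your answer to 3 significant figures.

f ≈ 0.106

Re = ρVD/μ = 812·0.00414·0.272/0.00152 = 601.6.
Re < 2300 → laminar, so f = 64/Re = 0.1064 (roughness is irrelevant in laminar flow).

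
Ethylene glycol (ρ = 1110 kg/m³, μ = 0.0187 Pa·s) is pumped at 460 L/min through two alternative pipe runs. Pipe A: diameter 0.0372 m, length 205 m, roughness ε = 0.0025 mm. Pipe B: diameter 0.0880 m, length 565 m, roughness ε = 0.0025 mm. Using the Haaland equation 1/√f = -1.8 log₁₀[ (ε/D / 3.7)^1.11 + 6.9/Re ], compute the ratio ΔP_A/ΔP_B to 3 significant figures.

Pipe A: V = Q/A = 0.007667/0.001087 = 7.054 m/s; Re = 1.558e+04; ε/D = 6.72e-05; Haaland → f = 0.02753; ΔP_A = f(L/D)(ρV²/2) = 4.19e+06 Pa.
Pipe B: V = Q/A = 0.007667/0.006082 = 1.261 m/s; Re = 6584; ε/D = 2.84e-05; Haaland → f = 0.03478; ΔP_B = f(L/D)(ρV²/2) = 1.969e+05 Pa.
ΔP_A/ΔP_B = 4.19e+06/1.969e+05 = 21.3.

ΔP_A/ΔP_B ≈ 21.3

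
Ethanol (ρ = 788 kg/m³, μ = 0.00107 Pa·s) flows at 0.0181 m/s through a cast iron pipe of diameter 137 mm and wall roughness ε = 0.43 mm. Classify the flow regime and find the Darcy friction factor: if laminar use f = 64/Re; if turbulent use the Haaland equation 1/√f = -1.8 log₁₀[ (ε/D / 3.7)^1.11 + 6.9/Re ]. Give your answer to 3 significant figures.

f ≈ 0.0350

Re = ρVD/μ = 788·0.0181·0.137/0.00107 = 1826.
Re < 2300 → laminar, so f = 64/Re = 0.03505 (roughness is irrelevant in laminar flow).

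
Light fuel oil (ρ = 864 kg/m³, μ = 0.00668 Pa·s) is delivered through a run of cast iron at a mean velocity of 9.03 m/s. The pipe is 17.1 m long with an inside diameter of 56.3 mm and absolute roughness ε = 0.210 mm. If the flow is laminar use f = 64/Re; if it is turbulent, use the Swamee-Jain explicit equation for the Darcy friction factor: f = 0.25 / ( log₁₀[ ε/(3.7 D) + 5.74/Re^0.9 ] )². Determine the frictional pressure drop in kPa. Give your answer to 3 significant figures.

Reynolds number Re = ρVD/μ = 864 · 9.03 · 0.0563 / 0.00668 = 6.576e+04.
Re > 4000 → turbulent. Relative roughness ε/D = 0.00021/0.0563 = 0.00373. Swamee-Jain: f = 0.25/(log₁₀[0.00373/3.7 + 5.74/6.576e+04^0.9])² = 0.25/(log₁₀[0.00101 + 0.000265])² = 0.25/(-2.895)² = 0.02982.
Darcy-Weisbach: ΔP = f(L/D)(ρV²/2) = 0.02982·(17.1/0.0563)·(864·9.03²/2) = 0.02982·303.7·3.523e+04 = 3.191e+05 Pa.
ΔP = 3.191e+05 Pa = 319 kPa.

ΔP ≈ 319 kPa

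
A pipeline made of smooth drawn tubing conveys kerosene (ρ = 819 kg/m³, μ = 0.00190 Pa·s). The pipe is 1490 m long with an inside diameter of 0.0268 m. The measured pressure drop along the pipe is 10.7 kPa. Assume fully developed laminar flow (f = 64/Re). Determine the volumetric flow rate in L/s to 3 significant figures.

Q ≈ 0.0479 L/s

For laminar flow, f = 64/Re with Re = ρVD/μ, so Darcy-Weisbach reduces to ΔP = 32μLV/D². Solving for V: V = ΔP·D²/(32μL) = 1.07e+04·(0.0268)²/(32·0.0019·1490) = 0.08483 m/s.
Check: Re = ρVD/μ = 819·0.08483·0.0268/0.0019 = 980 < 2300, so the laminar assumption holds.
Q = V·A = 0.08483·(π/4·0.0268²) = 4.785e-05 m³/s = 0.0479 L/s.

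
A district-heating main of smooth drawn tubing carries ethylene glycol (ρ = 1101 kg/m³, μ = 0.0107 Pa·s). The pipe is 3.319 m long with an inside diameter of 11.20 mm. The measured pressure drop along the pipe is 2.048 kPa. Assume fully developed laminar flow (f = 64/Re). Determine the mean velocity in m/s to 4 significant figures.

V ≈ 0.2261 m/s

For laminar flow, f = 64/Re with Re = ρVD/μ, so Darcy-Weisbach reduces to ΔP = 32μLV/D². Solving for V: V = ΔP·D²/(32μL) = 2048·(0.0112)²/(32·0.0107·3.319) = 0.2261 m/s.
Check: Re = ρVD/μ = 1101·0.2261·0.0112/0.0107 = 260.5 < 2300, so the laminar assumption holds.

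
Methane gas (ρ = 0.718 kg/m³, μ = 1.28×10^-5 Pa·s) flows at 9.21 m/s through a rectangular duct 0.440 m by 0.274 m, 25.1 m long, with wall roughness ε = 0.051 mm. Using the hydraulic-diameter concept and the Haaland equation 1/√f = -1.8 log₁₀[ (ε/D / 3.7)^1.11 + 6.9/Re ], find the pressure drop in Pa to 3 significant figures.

Hydraulic diameter D_h = 4A/P = 4·(0.44·0.274)/(2·(0.44+0.274)) = 0.4822/1.428 = 0.3377 m.
Re = ρVD_h/μ = 0.718·9.21·0.3377/1.28e-05 = 1.745e+05.
ε/D_h = 5.1e-05/0.3377 = 0.000151; Haaland gives 1/√f = -1.8 log₁₀[1.34e-05+3.95e-05] = 7.697, so f = 0.01688.
ΔP = f(L/D_h)(ρV²/2) = 0.01688·25.1/0.3377·30.45 = 38.21 Pa.

ΔP ≈ 38.2 Pa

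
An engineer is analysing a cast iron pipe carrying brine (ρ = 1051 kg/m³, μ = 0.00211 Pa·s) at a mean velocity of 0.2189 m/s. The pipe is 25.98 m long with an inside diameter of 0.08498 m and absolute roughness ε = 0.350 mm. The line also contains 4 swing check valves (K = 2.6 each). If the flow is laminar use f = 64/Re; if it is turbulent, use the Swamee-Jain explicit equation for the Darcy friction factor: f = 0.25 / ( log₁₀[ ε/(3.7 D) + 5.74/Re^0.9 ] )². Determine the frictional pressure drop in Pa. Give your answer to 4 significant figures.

ΔP ≈ 552.0 Pa

Reynolds number Re = ρVD/μ = 1051 · 0.2189 · 0.08498 / 0.00211 = 9266.
Re > 4000 → turbulent. Relative roughness ε/D = 0.00035/0.08498 = 0.00412. Swamee-Jain: f = 0.25/(log₁₀[0.00412/3.7 + 5.74/9266^0.9])² = 0.25/(log₁₀[0.00111 + 0.00154])² = 0.25/(-2.576)² = 0.03769.
Total minor-loss coefficient ΣK = 4·2.6 = 10.4.
ΔP = [f·L/D + ΣK]·(ρV²/2) = [0.03769·25.98/0.08498 + 10.4]·(1051·0.2189²/2) = [11.52 + 10.4]·25.18 = 552 Pa.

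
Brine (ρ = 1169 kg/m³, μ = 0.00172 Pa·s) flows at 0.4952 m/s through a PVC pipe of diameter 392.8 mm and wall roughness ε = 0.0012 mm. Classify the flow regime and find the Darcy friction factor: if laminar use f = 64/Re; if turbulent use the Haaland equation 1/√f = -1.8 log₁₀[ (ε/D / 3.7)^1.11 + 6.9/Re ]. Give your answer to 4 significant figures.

Re = ρVD/μ = 1169·0.4952·0.3928/0.00172 = 1.322e+05.
Re > 4000 → turbulent. ε/D = 1.2e-06/0.3928 = 3.05e-06; Haaland: 1/√f = -1.8 log₁₀[1.77e-07 + 5.22e-05] = 7.706, so f = 0.01684.

f ≈ 0.01684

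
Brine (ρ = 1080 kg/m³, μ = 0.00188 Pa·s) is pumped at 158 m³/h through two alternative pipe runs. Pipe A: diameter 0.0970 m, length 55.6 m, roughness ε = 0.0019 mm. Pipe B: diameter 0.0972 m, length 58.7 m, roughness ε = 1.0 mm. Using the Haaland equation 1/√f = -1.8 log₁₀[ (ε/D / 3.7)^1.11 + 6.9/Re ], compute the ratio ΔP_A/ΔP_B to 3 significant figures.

Pipe A: V = Q/A = 0.04389/0.00739 = 5.939 m/s; Re = 3.309e+05; ε/D = 1.96e-05; Haaland → f = 0.01426; ΔP_A = f(L/D)(ρV²/2) = 1.557e+05 Pa.
Pipe B: V = Q/A = 0.04389/0.00742 = 5.915 m/s; Re = 3.303e+05; ε/D = 0.0103; Haaland → f = 0.03851; ΔP_B = f(L/D)(ρV²/2) = 4.394e+05 Pa.
ΔP_A/ΔP_B = 1.557e+05/4.394e+05 = 0.354.

ΔP_A/ΔP_B ≈ 0.354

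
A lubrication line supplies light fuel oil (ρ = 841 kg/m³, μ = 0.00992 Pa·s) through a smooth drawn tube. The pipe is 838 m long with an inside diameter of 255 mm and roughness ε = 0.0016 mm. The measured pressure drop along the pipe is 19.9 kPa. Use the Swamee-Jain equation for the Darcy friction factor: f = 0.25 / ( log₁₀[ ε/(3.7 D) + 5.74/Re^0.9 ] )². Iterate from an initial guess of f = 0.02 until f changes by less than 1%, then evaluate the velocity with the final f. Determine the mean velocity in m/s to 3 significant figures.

V ≈ 0.724 m/s

Rearranging Darcy-Weisbach: V = √(2·ΔP·D/(f·L·ρ)). With ε/D = 1.6e-06/0.255 = 6.27e-06, iterate starting from f = 0.02:
  f = 0.02 → V = √(2·1.99e+04·0.255/(0.02·838·841)) = 0.8485 m/s; Re = ρVD/μ = 1.834e+04; f → 0.0264
  f = 0.0264 → V = 0.7386 m/s; Re = 1.597e+04; f → 0.02735
  f = 0.02735 → V = 0.7256 m/s; Re = 1.569e+04; f → 0.02748
Converged (Δf/f < 1%). With the final f = 0.02748: V = √(2·1.99e+04·0.255/(0.02748·838·841)) = 0.7239 m/s.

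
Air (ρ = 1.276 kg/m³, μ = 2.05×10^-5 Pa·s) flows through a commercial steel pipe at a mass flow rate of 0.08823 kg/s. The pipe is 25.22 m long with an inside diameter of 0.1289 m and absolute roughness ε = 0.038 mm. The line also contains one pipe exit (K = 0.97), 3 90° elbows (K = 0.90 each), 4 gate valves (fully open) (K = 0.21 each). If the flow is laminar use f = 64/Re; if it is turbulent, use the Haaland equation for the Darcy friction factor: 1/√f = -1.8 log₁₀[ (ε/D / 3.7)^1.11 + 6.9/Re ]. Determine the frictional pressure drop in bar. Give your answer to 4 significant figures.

A = πD²/4 = π(0.1289)²/4 = 0.01305 m²; mean velocity V = ṁ/(ρA) = 0.08823/(1.276 · 0.01305) = 5.299 m/s.
Reynolds number Re = ρVD/μ = 1.276 · 5.299 · 0.1289 / 2.05e-05 = 4.251e+04.
Re > 4000 → turbulent. Relative roughness ε/D = 3.8e-05/0.1289 = 0.000295. Haaland: 1/√f = -1.8 log₁₀[(0.000295/3.7)^1.11 + 6.9/4.251e+04] = -1.8 log₁₀[2.82e-05 + 0.000162] = 6.696, so f = 0.0223.
Total minor-loss coefficient ΣK = 1·0.97 + 3·0.9 + 4·0.21 = 4.51.
ΔP = [f·L/D + ΣK]·(ρV²/2) = [0.0223·25.22/0.1289 + 4.51]·(1.276·5.299²/2) = [4.364 + 4.51]·17.91 = 159 Pa.
ΔP = 159 Pa = 0.001590 bar.

ΔP ≈ 0.001590 bar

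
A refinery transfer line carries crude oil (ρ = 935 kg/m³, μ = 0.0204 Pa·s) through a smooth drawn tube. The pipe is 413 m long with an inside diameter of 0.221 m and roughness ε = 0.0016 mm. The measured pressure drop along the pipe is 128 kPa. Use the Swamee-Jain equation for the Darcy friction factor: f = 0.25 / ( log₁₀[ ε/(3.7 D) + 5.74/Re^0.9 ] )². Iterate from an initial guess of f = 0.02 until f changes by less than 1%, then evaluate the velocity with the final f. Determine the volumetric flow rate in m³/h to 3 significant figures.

Q ≈ 338 m³/h

Rearranging Darcy-Weisbach: V = √(2·ΔP·D/(f·L·ρ)). With ε/D = 1.6e-06/0.221 = 7.24e-06, iterate starting from f = 0.02:
  f = 0.02 → V = √(2·1.28e+05·0.221/(0.02·413·935)) = 2.707 m/s; Re = ρVD/μ = 2.742e+04; f → 0.02391
  f = 0.02391 → V = 2.476 m/s; Re = 2.508e+04; f → 0.02443
  f = 0.02443 → V = 2.449 m/s; Re = 2.481e+04; f → 0.02449
Converged (Δf/f < 1%). With the final f = 0.02449: V = √(2·1.28e+05·0.221/(0.02449·413·935)) = 2.446 m/s.
Q = V·A = 2.446·(π/4·0.221²) = 0.09382 m³/s = 338 m³/h.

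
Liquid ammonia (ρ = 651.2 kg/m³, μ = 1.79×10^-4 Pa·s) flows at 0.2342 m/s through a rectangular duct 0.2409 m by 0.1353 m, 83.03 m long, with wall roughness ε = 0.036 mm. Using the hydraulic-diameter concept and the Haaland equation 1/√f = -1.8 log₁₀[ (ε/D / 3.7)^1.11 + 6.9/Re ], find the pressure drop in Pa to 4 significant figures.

ΔP ≈ 151.1 Pa

Hydraulic diameter D_h = 4A/P = 4·(0.2409·0.1353)/(2·(0.2409+0.1353)) = 0.1304/0.7524 = 0.1733 m.
Re = ρVD_h/μ = 651.2·0.2342·0.1733/0.000179 = 1.476e+05.
ε/D_h = 3.6e-05/0.1733 = 0.000208; Haaland gives 1/√f = -1.8 log₁₀[1.91e-05+4.67e-05] = 7.526, so f = 0.01765.
ΔP = f(L/D_h)(ρV²/2) = 0.01765·83.03/0.1733·17.86 = 151.1 Pa.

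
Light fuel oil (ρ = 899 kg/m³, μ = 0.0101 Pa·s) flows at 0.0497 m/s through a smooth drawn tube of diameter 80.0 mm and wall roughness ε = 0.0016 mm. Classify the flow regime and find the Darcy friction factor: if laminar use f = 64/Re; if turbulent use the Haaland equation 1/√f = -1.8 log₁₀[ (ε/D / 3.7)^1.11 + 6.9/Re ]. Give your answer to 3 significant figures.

f ≈ 0.181

Re = ρVD/μ = 899·0.0497·0.08/0.0101 = 353.9.
Re < 2300 → laminar, so f = 64/Re = 0.1808 (roughness is irrelevant in laminar flow).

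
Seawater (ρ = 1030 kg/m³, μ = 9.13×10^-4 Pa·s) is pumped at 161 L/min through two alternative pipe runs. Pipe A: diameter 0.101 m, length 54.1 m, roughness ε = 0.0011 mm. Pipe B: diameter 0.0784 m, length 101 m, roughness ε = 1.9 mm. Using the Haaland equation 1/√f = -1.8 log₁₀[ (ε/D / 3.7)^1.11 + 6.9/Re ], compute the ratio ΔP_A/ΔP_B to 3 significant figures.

Pipe A: V = Q/A = 0.002683/0.008012 = 0.3349 m/s; Re = 3.816e+04; ε/D = 1.09e-05; Haaland → f = 0.02205; ΔP_A = f(L/D)(ρV²/2) = 682.4 Pa.
Pipe B: V = Q/A = 0.002683/0.004827 = 0.5558 m/s; Re = 4.916e+04; ε/D = 0.0242; Haaland → f = 0.05322; ΔP_B = f(L/D)(ρV²/2) = 1.091e+04 Pa.
ΔP_A/ΔP_B = 682.4/1.091e+04 = 0.0625.

ΔP_A/ΔP_B ≈ 0.0625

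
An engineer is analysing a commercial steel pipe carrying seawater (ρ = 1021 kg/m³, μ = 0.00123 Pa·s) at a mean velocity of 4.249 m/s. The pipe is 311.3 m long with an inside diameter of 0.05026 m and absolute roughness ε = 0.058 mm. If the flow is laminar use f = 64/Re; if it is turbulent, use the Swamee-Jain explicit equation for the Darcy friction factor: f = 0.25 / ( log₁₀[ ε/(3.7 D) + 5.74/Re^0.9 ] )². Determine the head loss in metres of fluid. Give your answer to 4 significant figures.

h_f ≈ 125.0 m

Reynolds number Re = ρVD/μ = 1021 · 4.249 · 0.05026 / 0.00123 = 1.773e+05.
Re > 4000 → turbulent. Relative roughness ε/D = 5.8e-05/0.05026 = 0.00115. Swamee-Jain: f = 0.25/(log₁₀[0.00115/3.7 + 5.74/1.773e+05^0.9])² = 0.25/(log₁₀[0.000312 + 0.000108])² = 0.25/(-3.376)² = 0.02193.
Darcy-Weisbach: ΔP = f(L/D)(ρV²/2) = 0.02193·(311.3/0.05026)·(1021·4.249²/2) = 0.02193·6194·9217 = 1.252e+06 Pa.
Head loss h_f = ΔP/(ρg) = 1.252e+06/(1021·9.81) = 125.0 m.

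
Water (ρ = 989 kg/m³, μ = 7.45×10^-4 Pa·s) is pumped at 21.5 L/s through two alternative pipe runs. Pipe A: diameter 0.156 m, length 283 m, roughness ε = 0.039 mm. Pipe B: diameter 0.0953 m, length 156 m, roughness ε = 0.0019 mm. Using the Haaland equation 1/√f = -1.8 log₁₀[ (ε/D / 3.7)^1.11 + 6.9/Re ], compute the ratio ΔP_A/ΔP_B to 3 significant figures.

Pipe A: V = Q/A = 0.0215/0.01911 = 1.125 m/s; Re = 2.33e+05; ε/D = 0.00025; Haaland → f = 0.01689; ΔP_A = f(L/D)(ρV²/2) = 1.917e+04 Pa.
Pipe B: V = Q/A = 0.0215/0.007133 = 3.014 m/s; Re = 3.813e+05; ε/D = 1.99e-05; Haaland → f = 0.01391; ΔP_B = f(L/D)(ρV²/2) = 1.023e+05 Pa.
ΔP_A/ΔP_B = 1.917e+04/1.023e+05 = 0.187.

ΔP_A/ΔP_B ≈ 0.187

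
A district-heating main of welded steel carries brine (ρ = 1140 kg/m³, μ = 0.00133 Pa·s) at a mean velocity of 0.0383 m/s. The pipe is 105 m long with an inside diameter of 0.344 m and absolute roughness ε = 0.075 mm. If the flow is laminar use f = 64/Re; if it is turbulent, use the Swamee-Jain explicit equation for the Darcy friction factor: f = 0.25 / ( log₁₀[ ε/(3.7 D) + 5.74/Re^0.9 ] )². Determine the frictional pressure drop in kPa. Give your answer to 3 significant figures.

Reynolds number Re = ρVD/μ = 1140 · 0.0383 · 0.344 / 0.00133 = 1.129e+04.
Re > 4000 → turbulent. Relative roughness ε/D = 7.5e-05/0.344 = 0.000218. Swamee-Jain: f = 0.25/(log₁₀[0.000218/3.7 + 5.74/1.129e+04^0.9])² = 0.25/(log₁₀[5.89e-05 + 0.00129])² = 0.25/(-2.869)² = 0.03037.
Darcy-Weisbach: ΔP = f(L/D)(ρV²/2) = 0.03037·(105/0.344)·(1140·0.0383²/2) = 0.03037·305.2·0.8361 = 7.75 Pa.
ΔP = 7.75 Pa = 0.00775 kPa.

ΔP ≈ 0.00775 kPa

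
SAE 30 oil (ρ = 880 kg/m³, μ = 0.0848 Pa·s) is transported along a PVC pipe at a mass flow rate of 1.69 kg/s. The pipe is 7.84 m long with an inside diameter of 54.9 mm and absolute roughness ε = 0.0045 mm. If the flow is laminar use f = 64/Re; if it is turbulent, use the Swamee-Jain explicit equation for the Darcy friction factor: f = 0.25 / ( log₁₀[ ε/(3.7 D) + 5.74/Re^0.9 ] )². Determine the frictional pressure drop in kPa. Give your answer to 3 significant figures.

A = πD²/4 = π(0.0549)²/4 = 0.002367 m²; mean velocity V = ṁ/(ρA) = 1.69/(880 · 0.002367) = 0.8113 m/s.
Reynolds number Re = ρVD/μ = 880 · 0.8113 · 0.0549 / 0.0848 = 462.2.
Re < 2300 → laminar flow, so f = 64/Re = 64/462.2 = 0.1385 (the turbulent correlation is not needed).
Darcy-Weisbach: ΔP = f(L/D)(ρV²/2) = 0.1385·(7.84/0.0549)·(880·0.8113²/2) = 0.1385·142.8·289.6 = 5726 Pa.
ΔP = 5726 Pa = 5.73 kPa.

ΔP ≈ 5.73 kPa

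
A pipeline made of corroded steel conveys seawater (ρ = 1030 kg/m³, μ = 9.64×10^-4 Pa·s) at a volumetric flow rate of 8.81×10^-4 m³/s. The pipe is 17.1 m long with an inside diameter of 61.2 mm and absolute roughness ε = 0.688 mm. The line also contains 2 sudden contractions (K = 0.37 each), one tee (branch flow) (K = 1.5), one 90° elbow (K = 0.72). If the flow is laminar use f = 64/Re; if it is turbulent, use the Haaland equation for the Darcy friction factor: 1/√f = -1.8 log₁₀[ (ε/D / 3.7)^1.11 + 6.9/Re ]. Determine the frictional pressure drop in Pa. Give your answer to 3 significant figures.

ΔP ≈ 680 Pa

Cross-sectional area A = πD²/4 = π(0.0612)²/4 = 0.002942 m²; mean velocity V = Q/A = 0.000881/0.002942 = 0.2995 m/s.
Reynolds number Re = ρVD/μ = 1030 · 0.2995 · 0.0612 / 0.000964 = 1.958e+04.
Re > 4000 → turbulent. Relative roughness ε/D = 0.000688/0.0612 = 0.0112. Haaland: 1/√f = -1.8 log₁₀[(0.0112/3.7)^1.11 + 6.9/1.958e+04] = -1.8 log₁₀[0.00161 + 0.000352] = 4.875, so f = 0.04208.
Total minor-loss coefficient ΣK = 2·0.37 + 1·1.5 + 1·0.72 = 2.96.
ΔP = [f·L/D + ΣK]·(ρV²/2) = [0.04208·17.1/0.0612 + 2.96]·(1030·0.2995²/2) = [11.76 + 2.96]·46.19 = 679.9 Pa.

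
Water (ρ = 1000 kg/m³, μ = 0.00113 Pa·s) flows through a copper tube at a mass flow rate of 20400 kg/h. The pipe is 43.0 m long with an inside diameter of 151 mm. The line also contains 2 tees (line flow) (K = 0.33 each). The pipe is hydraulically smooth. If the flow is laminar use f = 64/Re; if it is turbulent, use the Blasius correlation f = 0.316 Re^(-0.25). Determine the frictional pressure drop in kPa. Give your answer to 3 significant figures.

ṁ = 20400 kg/h = 20400/3600 = 5.667 kg/s.
A = πD²/4 = π(0.151)²/4 = 0.01791 m²; mean velocity V = ṁ/(ρA) = 5.667/(1000 · 0.01791) = 0.3164 m/s.
Reynolds number Re = ρVD/μ = 1000 · 0.3164 · 0.151 / 0.00113 = 4.228e+04.
Re > 4000 → turbulent. Smooth-pipe (Blasius): f = 0.316 Re^(-0.25) = 0.316/(4.228e+04)^0.25 = 0.02204.
Total minor-loss coefficient ΣK = 2·0.33 = 0.66.
ΔP = [f·L/D + ΣK]·(ρV²/2) = [0.02204·43/0.151 + 0.66]·(1000·0.3164²/2) = [6.275 + 0.66]·50.07 = 347.2 Pa.
ΔP = 347.2 Pa = 0.347 kPa.

ΔP ≈ 0.347 kPa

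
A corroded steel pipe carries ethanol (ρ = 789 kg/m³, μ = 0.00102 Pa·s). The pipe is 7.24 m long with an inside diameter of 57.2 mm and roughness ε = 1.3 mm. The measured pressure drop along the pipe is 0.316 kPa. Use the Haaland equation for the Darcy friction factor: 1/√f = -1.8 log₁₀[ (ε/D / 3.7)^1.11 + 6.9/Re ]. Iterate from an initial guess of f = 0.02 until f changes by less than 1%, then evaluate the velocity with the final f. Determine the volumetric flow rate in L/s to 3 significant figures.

Rearranging Darcy-Weisbach: V = √(2·ΔP·D/(f·L·ρ)). With ε/D = 0.0013/0.0572 = 0.0227, iterate starting from f = 0.02:
  f = 0.02 → V = √(2·316·0.0572/(0.02·7.24·789)) = 0.5625 m/s; Re = ρVD/μ = 2.489e+04; f → 0.05262
  f = 0.05262 → V = 0.3468 m/s; Re = 1.534e+04; f → 0.05347
  f = 0.05347 → V = 0.344 m/s; Re = 1.522e+04; f → 0.05349
Converged (Δf/f < 1%). With the final f = 0.05349: V = √(2·316·0.0572/(0.05349·7.24·789)) = 0.344 m/s.
Q = V·A = 0.344·(π/4·0.0572²) = 0.0008839 m³/s = 0.884 L/s.

Q ≈ 0.884 L/s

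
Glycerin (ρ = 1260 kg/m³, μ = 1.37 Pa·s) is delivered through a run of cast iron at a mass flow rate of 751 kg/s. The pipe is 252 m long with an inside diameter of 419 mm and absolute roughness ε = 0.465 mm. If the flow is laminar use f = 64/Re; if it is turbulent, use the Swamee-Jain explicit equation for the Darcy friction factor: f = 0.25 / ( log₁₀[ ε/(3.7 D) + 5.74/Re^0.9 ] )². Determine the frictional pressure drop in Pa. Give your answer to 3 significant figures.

ΔP ≈ 272000 Pa

A = πD²/4 = π(0.419)²/4 = 0.1379 m²; mean velocity V = ṁ/(ρA) = 751/(1260 · 0.1379) = 4.323 m/s.
Reynolds number Re = ρVD/μ = 1260 · 4.323 · 0.419 / 1.37 = 1666.
Re < 2300 → laminar flow, so f = 64/Re = 64/1666 = 0.03842 (the turbulent correlation is not needed).
Darcy-Weisbach: ΔP = f(L/D)(ρV²/2) = 0.03842·(252/0.419)·(1260·4.323²/2) = 0.03842·601.4·1.177e+04 = 2.72e+05 Pa.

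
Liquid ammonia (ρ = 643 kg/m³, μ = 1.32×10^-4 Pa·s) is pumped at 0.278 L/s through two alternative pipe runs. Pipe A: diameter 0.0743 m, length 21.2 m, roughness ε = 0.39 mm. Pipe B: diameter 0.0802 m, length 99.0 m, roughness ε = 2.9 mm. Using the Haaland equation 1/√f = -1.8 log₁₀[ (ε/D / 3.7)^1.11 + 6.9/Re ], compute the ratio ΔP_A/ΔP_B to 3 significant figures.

Pipe A: V = Q/A = 0.000278/0.004336 = 0.06412 m/s; Re = 2.321e+04; ε/D = 0.00525; Haaland → f = 0.03416; ΔP_A = f(L/D)(ρV²/2) = 12.88 Pa.
Pipe B: V = Q/A = 0.000278/0.005052 = 0.05503 m/s; Re = 2.15e+04; ε/D = 0.0362; Haaland → f = 0.06331; ΔP_B = f(L/D)(ρV²/2) = 76.09 Pa.
ΔP_A/ΔP_B = 12.88/76.09 = 0.169.

ΔP_A/ΔP_B ≈ 0.169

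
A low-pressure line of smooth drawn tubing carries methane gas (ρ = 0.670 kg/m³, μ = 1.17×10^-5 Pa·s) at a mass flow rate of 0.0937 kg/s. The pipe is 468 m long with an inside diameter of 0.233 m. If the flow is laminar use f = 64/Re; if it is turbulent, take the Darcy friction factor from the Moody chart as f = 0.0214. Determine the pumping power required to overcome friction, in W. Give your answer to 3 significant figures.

P ≈ 21.7 W

A = πD²/4 = π(0.233)²/4 = 0.04264 m²; mean velocity V = ṁ/(ρA) = 0.0937/(0.67 · 0.04264) = 3.28 m/s.
Reynolds number Re = ρVD/μ = 0.67 · 3.28 · 0.233 / 1.17e-05 = 4.376e+04.
Re > 4000 → turbulent; use the Moody-chart value f = 0.0214.
Darcy-Weisbach: ΔP = f(L/D)(ρV²/2) = 0.0214·(468/0.233)·(0.67·3.28²/2) = 0.0214·2009·3.604 = 154.9 Pa.
Q = ṁ/ρ = 0.0937/0.67 = 0.1399 m³/s.
Pumping power P = QΔP = 0.1399·154.9 = 21.66 W = 21.7 W.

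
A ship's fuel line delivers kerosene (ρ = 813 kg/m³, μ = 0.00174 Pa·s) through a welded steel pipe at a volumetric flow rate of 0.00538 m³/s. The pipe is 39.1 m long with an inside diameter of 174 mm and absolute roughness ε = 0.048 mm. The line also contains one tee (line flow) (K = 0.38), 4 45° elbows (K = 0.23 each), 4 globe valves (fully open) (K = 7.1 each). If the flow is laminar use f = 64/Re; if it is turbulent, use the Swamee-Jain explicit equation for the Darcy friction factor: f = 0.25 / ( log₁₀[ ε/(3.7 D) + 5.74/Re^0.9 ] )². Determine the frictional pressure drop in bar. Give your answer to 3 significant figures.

ΔP ≈ 0.00744 bar

Cross-sectional area A = πD²/4 = π(0.174)²/4 = 0.02378 m²; mean velocity V = Q/A = 0.00538/0.02378 = 0.2263 m/s.
Reynolds number Re = ρVD/μ = 813 · 0.2263 · 0.174 / 0.00174 = 1.839e+04.
Re > 4000 → turbulent. Relative roughness ε/D = 4.8e-05/0.174 = 0.000276. Swamee-Jain: f = 0.25/(log₁₀[0.000276/3.7 + 5.74/1.839e+04^0.9])² = 0.25/(log₁₀[7.46e-05 + 0.000833])² = 0.25/(-3.042)² = 0.02701.
Total minor-loss coefficient ΣK = 1·0.38 + 4·0.23 + 4·7.1 = 29.7.
ΔP = [f·L/D + ΣK]·(ρV²/2) = [0.02701·39.1/0.174 + 29.7]·(813·0.2263²/2) = [6.071 + 29.7]·20.81 = 744.3 Pa.
ΔP = 744.3 Pa = 0.00744 bar.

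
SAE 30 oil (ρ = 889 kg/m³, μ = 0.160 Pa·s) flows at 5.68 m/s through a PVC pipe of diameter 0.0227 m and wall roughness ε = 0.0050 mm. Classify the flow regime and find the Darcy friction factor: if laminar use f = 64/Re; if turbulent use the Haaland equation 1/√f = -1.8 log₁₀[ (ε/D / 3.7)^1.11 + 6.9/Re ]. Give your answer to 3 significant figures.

Re = ρVD/μ = 889·5.68·0.0227/0.16 = 716.4.
Re < 2300 → laminar, so f = 64/Re = 0.08934 (roughness is irrelevant in laminar flow).

f ≈ 0.0893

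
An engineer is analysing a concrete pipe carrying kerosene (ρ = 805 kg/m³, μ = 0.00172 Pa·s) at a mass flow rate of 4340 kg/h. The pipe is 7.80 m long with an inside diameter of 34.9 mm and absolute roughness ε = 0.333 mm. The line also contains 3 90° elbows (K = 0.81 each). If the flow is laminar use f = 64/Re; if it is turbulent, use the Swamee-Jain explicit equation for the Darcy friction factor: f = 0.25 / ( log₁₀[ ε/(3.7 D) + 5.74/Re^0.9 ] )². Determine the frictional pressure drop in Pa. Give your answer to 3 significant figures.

ṁ = 4340 kg/h = 4340/3600 = 1.206 kg/s.
A = πD²/4 = π(0.0349)²/4 = 0.0009566 m²; mean velocity V = ṁ/(ρA) = 1.206/(805 · 0.0009566) = 1.565 m/s.
Reynolds number Re = ρVD/μ = 805 · 1.565 · 0.0349 / 0.00172 = 2.557e+04.
Re > 4000 → turbulent. Relative roughness ε/D = 0.000333/0.0349 = 0.00954. Swamee-Jain: f = 0.25/(log₁₀[0.00954/3.7 + 5.74/2.557e+04^0.9])² = 0.25/(log₁₀[0.00258 + 0.000619])² = 0.25/(-2.495)² = 0.04016.
Total minor-loss coefficient ΣK = 3·0.81 = 2.43.
ΔP = [f·L/D + ΣK]·(ρV²/2) = [0.04016·7.8/0.0349 + 2.43]·(805·1.565²/2) = [8.975 + 2.43]·986.4 = 1.125e+04 Pa.

ΔP ≈ 11300 Pa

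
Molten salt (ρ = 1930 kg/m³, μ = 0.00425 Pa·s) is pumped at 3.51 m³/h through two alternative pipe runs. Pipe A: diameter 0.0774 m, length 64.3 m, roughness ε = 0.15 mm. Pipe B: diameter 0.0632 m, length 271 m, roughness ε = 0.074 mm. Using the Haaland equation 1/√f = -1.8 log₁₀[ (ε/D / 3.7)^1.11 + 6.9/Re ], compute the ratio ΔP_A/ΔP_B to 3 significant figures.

ΔP_A/ΔP_B ≈ 0.0930

Pipe A: V = Q/A = 0.000975/0.004705 = 0.2072 m/s; Re = 7284; ε/D = 0.00194; Haaland → f = 0.03596; ΔP_A = f(L/D)(ρV²/2) = 1238 Pa.
Pipe B: V = Q/A = 0.000975/0.003137 = 0.3108 m/s; Re = 8920; ε/D = 0.00117; Haaland → f = 0.03331; ΔP_B = f(L/D)(ρV²/2) = 1.332e+04 Pa.
ΔP_A/ΔP_B = 1238/1.332e+04 = 0.0930.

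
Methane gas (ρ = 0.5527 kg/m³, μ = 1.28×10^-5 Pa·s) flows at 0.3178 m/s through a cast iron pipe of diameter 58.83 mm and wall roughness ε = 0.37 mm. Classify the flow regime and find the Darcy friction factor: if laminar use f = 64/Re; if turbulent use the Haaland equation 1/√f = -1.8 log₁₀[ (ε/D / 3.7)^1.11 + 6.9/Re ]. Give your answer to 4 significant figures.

Re = ρVD/μ = 0.5527·0.3178·0.05883/1.28e-05 = 807.3.
Re < 2300 → laminar, so f = 64/Re = 0.07928 (roughness is irrelevant in laminar flow).

f ≈ 0.07928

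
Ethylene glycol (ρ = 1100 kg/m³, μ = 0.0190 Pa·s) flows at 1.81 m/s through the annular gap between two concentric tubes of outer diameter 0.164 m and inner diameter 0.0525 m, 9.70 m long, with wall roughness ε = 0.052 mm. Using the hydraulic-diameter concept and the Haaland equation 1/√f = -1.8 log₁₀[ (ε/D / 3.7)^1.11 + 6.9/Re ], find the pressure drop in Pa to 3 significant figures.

ΔP ≈ 4740 Pa

Hydraulic diameter D_h = 4A/P = D_o - D_i = 0.164 - 0.0525 = 0.1115 m.
Re = ρVD_h/μ = 1100·1.81·0.1115/0.019 = 1.168e+04.
ε/D_h = 5.2e-05/0.1115 = 0.000466; Haaland gives 1/√f = -1.8 log₁₀[4.69e-05+0.000591] = 5.752, so f = 0.03023.
ΔP = f(L/D_h)(ρV²/2) = 0.03023·9.7/0.1115·1802 = 4738 Pa.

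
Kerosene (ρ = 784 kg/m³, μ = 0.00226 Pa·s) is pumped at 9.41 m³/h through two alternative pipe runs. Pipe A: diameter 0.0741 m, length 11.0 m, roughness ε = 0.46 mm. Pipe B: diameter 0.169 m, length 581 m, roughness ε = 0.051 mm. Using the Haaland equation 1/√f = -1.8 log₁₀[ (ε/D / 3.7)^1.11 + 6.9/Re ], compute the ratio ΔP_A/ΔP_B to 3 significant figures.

Pipe A: V = Q/A = 0.002614/0.004312 = 0.6061 m/s; Re = 1.558e+04; ε/D = 0.00621; Haaland → f = 0.03683; ΔP_A = f(L/D)(ρV²/2) = 787.3 Pa.
Pipe B: V = Q/A = 0.002614/0.02243 = 0.1165 m/s; Re = 6832; ε/D = 0.000302; Haaland → f = 0.03468; ΔP_B = f(L/D)(ρV²/2) = 634.5 Pa.
ΔP_A/ΔP_B = 787.3/634.5 = 1.24.

ΔP_A/ΔP_B ≈ 1.24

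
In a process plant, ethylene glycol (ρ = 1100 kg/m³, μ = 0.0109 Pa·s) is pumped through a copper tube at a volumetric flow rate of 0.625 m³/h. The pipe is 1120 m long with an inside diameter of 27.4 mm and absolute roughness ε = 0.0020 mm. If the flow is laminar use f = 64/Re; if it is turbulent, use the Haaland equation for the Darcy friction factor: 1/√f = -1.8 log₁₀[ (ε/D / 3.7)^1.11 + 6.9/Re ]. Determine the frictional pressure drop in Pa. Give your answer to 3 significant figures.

Q = 0.625 m³/h = 0.625/3600 = 0.0001736 m³/s.
Cross-sectional area A = πD²/4 = π(0.0274)²/4 = 0.0005896 m²; mean velocity V = Q/A = 0.0001736/0.0005896 = 0.2944 m/s.
Reynolds number Re = ρVD/μ = 1100 · 0.2944 · 0.0274 / 0.0109 = 814.1.
Re < 2300 → laminar flow, so f = 64/Re = 64/814.1 = 0.07861 (the turbulent correlation is not needed).
Darcy-Weisbach: ΔP = f(L/D)(ρV²/2) = 0.07861·(1120/0.0274)·(1100·0.2944²/2) = 0.07861·4.088e+04·47.68 = 1.532e+05 Pa.

ΔP ≈ 153000 Pa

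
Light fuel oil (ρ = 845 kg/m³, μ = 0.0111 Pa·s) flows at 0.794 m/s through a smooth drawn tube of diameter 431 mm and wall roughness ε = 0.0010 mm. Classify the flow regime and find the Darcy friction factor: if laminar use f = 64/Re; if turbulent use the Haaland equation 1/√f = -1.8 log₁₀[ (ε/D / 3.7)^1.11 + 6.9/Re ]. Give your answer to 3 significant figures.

Re = ρVD/μ = 845·0.794·0.431/0.0111 = 2.605e+04.
Re > 4000 → turbulent. ε/D = 1e-06/0.431 = 2.32e-06; Haaland: 1/√f = -1.8 log₁₀[1.3e-07 + 0.000265] = 6.438, so f = 0.02413.

f ≈ 0.0241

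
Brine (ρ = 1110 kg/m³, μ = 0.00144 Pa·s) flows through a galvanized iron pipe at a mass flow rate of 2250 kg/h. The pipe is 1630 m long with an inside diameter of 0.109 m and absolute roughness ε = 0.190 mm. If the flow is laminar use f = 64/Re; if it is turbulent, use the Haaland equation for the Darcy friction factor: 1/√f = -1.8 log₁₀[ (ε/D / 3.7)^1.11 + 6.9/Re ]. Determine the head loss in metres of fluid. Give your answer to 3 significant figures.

ṁ = 2250 kg/h = 2250/3600 = 0.625 kg/s.
A = πD²/4 = π(0.109)²/4 = 0.009331 m²; mean velocity V = ṁ/(ρA) = 0.625/(1110 · 0.009331) = 0.06034 m/s.
Reynolds number Re = ρVD/μ = 1110 · 0.06034 · 0.109 / 0.00144 = 5070.
Re > 4000 → turbulent. Relative roughness ε/D = 0.00019/0.109 = 0.00174. Haaland: 1/√f = -1.8 log₁₀[(0.00174/3.7)^1.11 + 6.9/5070] = -1.8 log₁₀[0.000203 + 0.00136] = 5.05, so f = 0.0392.
Darcy-Weisbach: ΔP = f(L/D)(ρV²/2) = 0.0392·(1630/0.109)·(1110·0.06034²/2) = 0.0392·1.495e+04·2.021 = 1185 Pa.
Head loss h_f = ΔP/(ρg) = 1185/(1110·9.81) = 0.109 m.

h_f ≈ 0.109 m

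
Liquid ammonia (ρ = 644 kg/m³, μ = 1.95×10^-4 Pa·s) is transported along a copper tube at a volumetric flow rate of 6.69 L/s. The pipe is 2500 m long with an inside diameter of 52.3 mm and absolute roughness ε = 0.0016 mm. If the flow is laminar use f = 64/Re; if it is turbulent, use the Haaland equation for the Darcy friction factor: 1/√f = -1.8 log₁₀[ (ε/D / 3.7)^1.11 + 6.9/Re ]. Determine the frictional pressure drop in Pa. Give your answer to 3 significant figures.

Q = 6.69 L/s = 6.69/1000 = 0.00669 m³/s.
Cross-sectional area A = πD²/4 = π(0.0523)²/4 = 0.002148 m²; mean velocity V = Q/A = 0.00669/0.002148 = 3.114 m/s.
Reynolds number Re = ρVD/μ = 644 · 3.114 · 0.0523 / 0.000195 = 5.379e+05.
Re > 4000 → turbulent. Relative roughness ε/D = 1.6e-06/0.0523 = 3.06e-05. Haaland: 1/√f = -1.8 log₁₀[(3.06e-05/3.7)^1.11 + 6.9/5.379e+05] = -1.8 log₁₀[2.28e-06 + 1.28e-05] = 8.677, so f = 0.01328.
Darcy-Weisbach: ΔP = f(L/D)(ρV²/2) = 0.01328·(2500/0.0523)·(644·3.114²/2) = 0.01328·4.78e+04·3123 = 1.982e+06 Pa.

ΔP ≈ 1.98×10^6 Pa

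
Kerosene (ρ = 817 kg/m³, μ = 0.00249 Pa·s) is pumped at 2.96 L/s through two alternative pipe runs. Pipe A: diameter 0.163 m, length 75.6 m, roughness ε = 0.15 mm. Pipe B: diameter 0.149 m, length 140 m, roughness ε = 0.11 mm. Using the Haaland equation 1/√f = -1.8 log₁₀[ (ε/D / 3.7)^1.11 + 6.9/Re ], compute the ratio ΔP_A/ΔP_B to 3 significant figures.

Pipe A: V = Q/A = 0.00296/0.02087 = 0.1418 m/s; Re = 7586; ε/D = 0.00092; Haaland → f = 0.03439; ΔP_A = f(L/D)(ρV²/2) = 131.1 Pa.
Pipe B: V = Q/A = 0.00296/0.01744 = 0.1698 m/s; Re = 8299; ε/D = 0.000738; Haaland → f = 0.03337; ΔP_B = f(L/D)(ρV²/2) = 369.1 Pa.
ΔP_A/ΔP_B = 131.1/369.1 = 0.355.

ΔP_A/ΔP_B ≈ 0.355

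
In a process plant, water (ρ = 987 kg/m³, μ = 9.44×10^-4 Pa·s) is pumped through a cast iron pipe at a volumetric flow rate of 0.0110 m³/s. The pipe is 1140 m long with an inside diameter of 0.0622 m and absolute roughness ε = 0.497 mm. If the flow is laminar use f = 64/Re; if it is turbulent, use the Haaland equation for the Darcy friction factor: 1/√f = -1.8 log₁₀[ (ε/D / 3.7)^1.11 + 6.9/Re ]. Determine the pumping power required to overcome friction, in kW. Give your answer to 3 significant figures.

P ≈ 46.3 kW

Cross-sectional area A = πD²/4 = π(0.0622)²/4 = 0.003039 m²; mean velocity V = Q/A = 0.011/0.003039 = 3.62 m/s.
Reynolds number Re = ρVD/μ = 987 · 3.62 · 0.0622 / 0.000944 = 2.354e+05.
Re > 4000 → turbulent. Relative roughness ε/D = 0.000497/0.0622 = 0.00799. Haaland: 1/√f = -1.8 log₁₀[(0.00799/3.7)^1.11 + 6.9/2.354e+05] = -1.8 log₁₀[0.0011 + 2.93e-05] = 5.305, so f = 0.03553.
Darcy-Weisbach: ΔP = f(L/D)(ρV²/2) = 0.03553·(1140/0.0622)·(987·3.62²/2) = 0.03553·1.833e+04·6467 = 4.211e+06 Pa.
Pumping power P = QΔP = 0.011·4.211e+06 = 46320 W = 46.3 kW.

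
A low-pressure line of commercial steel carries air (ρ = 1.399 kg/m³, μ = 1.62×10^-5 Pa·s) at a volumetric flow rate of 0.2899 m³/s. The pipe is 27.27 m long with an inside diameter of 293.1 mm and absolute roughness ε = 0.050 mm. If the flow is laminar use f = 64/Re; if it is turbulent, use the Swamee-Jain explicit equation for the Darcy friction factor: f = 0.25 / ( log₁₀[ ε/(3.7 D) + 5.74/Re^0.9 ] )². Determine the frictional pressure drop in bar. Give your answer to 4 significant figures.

ΔP ≈ 2.232×10^-4 bar

Cross-sectional area A = πD²/4 = π(0.2931)²/4 = 0.06747 m²; mean velocity V = Q/A = 0.2899/0.06747 = 4.297 m/s.
Reynolds number Re = ρVD/μ = 1.399 · 4.297 · 0.2931 / 1.62e-05 = 1.088e+05.
Re > 4000 → turbulent. Relative roughness ε/D = 5e-05/0.2931 = 0.000171. Swamee-Jain: f = 0.25/(log₁₀[0.000171/3.7 + 5.74/1.088e+05^0.9])² = 0.25/(log₁₀[4.61e-05 + 0.000168])² = 0.25/(-3.669)² = 0.01857.
Darcy-Weisbach: ΔP = f(L/D)(ρV²/2) = 0.01857·(27.27/0.2931)·(1.399·4.297²/2) = 0.01857·93.04·12.91 = 22.32 Pa.
ΔP = 22.32 Pa = 2.232×10^-4 bar.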